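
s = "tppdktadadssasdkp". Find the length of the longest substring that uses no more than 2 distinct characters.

4

Extend right; when distinct count exceeds 2, shrink from the left:
[t] 1 distinct, len 1
[t, p] 2 distinct, len 2
[t, p, p] 2 distinct, len 3
[p, p, d] 2 distinct, len 3
[d, k] 2 distinct, len 2
[k, t] 2 distinct, len 2
[t, a] 2 distinct, len 2
[a, d] 2 distinct, len 2
[a, d, a] 2 distinct, len 3
[a, d, a, d] 2 distinct, len 4
[d, s] 2 distinct, len 2
[d, s, s] 2 distinct, len 3
[s, s, a] 2 distinct, len 3
[s, s, a, s] 2 distinct, len 4
[s, d] 2 distinct, len 2
[d, k] 2 distinct, len 2
[k, p] 2 distinct, len 2
Longest length with ≤2 distinct: 4.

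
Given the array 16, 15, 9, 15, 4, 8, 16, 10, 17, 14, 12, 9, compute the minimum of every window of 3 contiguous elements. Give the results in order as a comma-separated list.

[16, 15, 9] → min 9
[15, 9, 15] → min 9
[9, 15, 4] → min 4
[15, 4, 8] → min 4
[4, 8, 16] → min 4
[8, 16, 10] → min 8
[16, 10, 17] → min 10
[10, 17, 14] → min 10
[17, 14, 12] → min 12
[14, 12, 9] → min 9

9, 9, 4, 4, 4, 8, 10, 10, 12, 9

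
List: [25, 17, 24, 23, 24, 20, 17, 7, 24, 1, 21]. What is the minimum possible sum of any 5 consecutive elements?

69

Window sums for each of the 7 positions:
(25, 17, 24, 23, 24) → sum 113
(17, 24, 23, 24, 20) → sum 108
(24, 23, 24, 20, 17) → sum 108
(23, 24, 20, 17, 7) → sum 91
(24, 20, 17, 7, 24) → sum 92
(20, 17, 7, 24, 1) → sum 69
(17, 7, 24, 1, 21) → sum 70
Minimum of these is 69.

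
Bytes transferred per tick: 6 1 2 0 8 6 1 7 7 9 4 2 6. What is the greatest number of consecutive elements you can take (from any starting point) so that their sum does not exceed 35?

Extend to the right; shrink from the left whenever the sum exceeds 35:
[6] sum 6 len 1
[6, 1] sum 7 len 2
[6, 1, 2] sum 9 len 3
[6, 1, 2, 0] sum 9 len 4
[6, 1, 2, 0, 8] sum 17 len 5
[6, 1, 2, 0, 8, 6] sum 23 len 6
[6, 1, 2, 0, 8, 6, 1] sum 24 len 7
[6, 1, 2, 0, 8, 6, 1, 7] sum 31 len 8
[1, 2, 0, 8, 6, 1, 7, 7] sum 32 len 8
[6, 1, 7, 7, 9] sum 30 len 5
[6, 1, 7, 7, 9, 4] sum 34 len 6
[1, 7, 7, 9, 4, 2] sum 30 len 6
[7, 7, 9, 4, 2, 6] sum 35 len 6
Longest length seen: 8.

8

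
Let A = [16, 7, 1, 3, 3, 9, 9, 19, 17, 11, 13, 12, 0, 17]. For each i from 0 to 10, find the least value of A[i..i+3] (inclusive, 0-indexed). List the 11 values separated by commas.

16 7 1 3 → min 1
7 1 3 3 → min 1
1 3 3 9 → min 1
3 3 9 9 → min 3
3 9 9 19 → min 3
9 9 19 17 → min 9
9 19 17 11 → min 9
19 17 11 13 → min 11
17 11 13 12 → min 11
11 13 12 0 → min 0
13 12 0 17 → min 0

1, 1, 1, 3, 3, 9, 9, 11, 11, 0, 0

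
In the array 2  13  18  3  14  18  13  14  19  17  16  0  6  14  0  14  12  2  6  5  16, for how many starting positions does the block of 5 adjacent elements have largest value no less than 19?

[2, 13, 18, 3, 14] → max 18
[13, 18, 3, 14, 18] → max 18
[18, 3, 14, 18, 13] → max 18
[3, 14, 18, 13, 14] → max 18
[14, 18, 13, 14, 19] → max 19  ≥ 19 ✓
[18, 13, 14, 19, 17] → max 19  ≥ 19 ✓
[13, 14, 19, 17, 16] → max 19  ≥ 19 ✓
[14, 19, 17, 16, 0] → max 19  ≥ 19 ✓
[19, 17, 16, 0, 6] → max 19  ≥ 19 ✓
[17, 16, 0, 6, 14] → max 17
[16, 0, 6, 14, 0] → max 16
[0, 6, 14, 0, 14] → max 14
[6, 14, 0, 14, 12] → max 14
[14, 0, 14, 12, 2] → max 14
[0, 14, 12, 2, 6] → max 14
[14, 12, 2, 6, 5] → max 14
[12, 2, 6, 5, 16] → max 16
5 windows satisfy the condition.

5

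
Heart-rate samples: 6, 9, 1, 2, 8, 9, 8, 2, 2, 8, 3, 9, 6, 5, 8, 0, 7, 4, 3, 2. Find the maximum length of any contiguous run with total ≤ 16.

5

add 6: [6] sum 6, len 1
add 9: [6, 9] sum 15, len 2
add 1: [6, 9, 1] sum 16, len 3
add 2: [9, 1, 2] sum 12, len 3
add 8: [1, 2, 8] sum 11, len 3
add 9: [9] sum 9, len 1
add 8: [8] sum 8, len 1
add 2: [8, 2] sum 10, len 2
add 2: [8, 2, 2] sum 12, len 3
add 8: [2, 2, 8] sum 12, len 3
add 3: [2, 2, 8, 3] sum 15, len 4
add 9: [3, 9] sum 12, len 2
add 6: [9, 6] sum 15, len 2
add 5: [6, 5] sum 11, len 2
add 8: [5, 8] sum 13, len 2
add 0: [5, 8, 0] sum 13, len 3
add 7: [8, 0, 7] sum 15, len 3
add 4: [0, 7, 4] sum 11, len 3
add 3: [0, 7, 4, 3] sum 14, len 4
add 2: [0, 7, 4, 3, 2] sum 16, len 5
Longest length seen: 5.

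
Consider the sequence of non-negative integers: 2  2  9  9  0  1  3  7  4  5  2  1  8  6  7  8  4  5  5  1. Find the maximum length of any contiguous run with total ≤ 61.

Extend to the right; shrink from the left whenever the sum exceeds 61:
→ 2: sum 2, len 1
→ 2: sum 4, len 2
→ 9: sum 13, len 3
→ 9: sum 22, len 4
→ 0: sum 22, len 5
→ 1: sum 23, len 6
→ 3: sum 26, len 7
→ 7: sum 33, len 8
→ 4: sum 37, len 9
→ 5: sum 42, len 10
→ 2: sum 44, len 11
→ 1: sum 45, len 12
→ 8: sum 53, len 13
→ 6: sum 59, len 14
→ 7 (dropped 2, 2, 9): sum 53, len 12
→ 8: sum 61, len 13
→ 4 (dropped 9): sum 56, len 13
→ 5: sum 61, len 14
→ 5 (dropped 0, 1, 3, 7): sum 55, len 11
→ 1: sum 56, len 12
Longest length seen: 14.

14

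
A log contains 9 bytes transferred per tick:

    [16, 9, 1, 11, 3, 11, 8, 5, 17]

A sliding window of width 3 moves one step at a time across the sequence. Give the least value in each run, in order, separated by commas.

1, 1, 1, 3, 3, 5, 5

16 9 1 → min 1
9 1 11 → min 1
1 11 3 → min 1
11 3 11 → min 3
3 11 8 → min 3
11 8 5 → min 5
8 5 17 → min 5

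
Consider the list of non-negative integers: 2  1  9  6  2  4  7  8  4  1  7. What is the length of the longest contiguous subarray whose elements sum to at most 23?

5

[2] sum 2 len 1
[2, 1] sum 3 len 2
[2, 1, 9] sum 12 len 3
[2, 1, 9, 6] sum 18 len 4
[2, 1, 9, 6, 2] sum 20 len 5
[1, 9, 6, 2, 4] sum 22 len 5
[6, 2, 4, 7] sum 19 len 4
[2, 4, 7, 8] sum 21 len 4
[4, 7, 8, 4] sum 23 len 4
[7, 8, 4, 1] sum 20 len 4
[8, 4, 1, 7] sum 20 len 4
Longest length seen: 5.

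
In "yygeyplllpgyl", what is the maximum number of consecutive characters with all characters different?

5

add y: [y] len 1
add y (repeat y, move left end past it): [y] len 1
add g: [y, g] len 2
add e: [y, g, e] len 3
add y (repeat y, move left end past it): [g, e, y] len 3
add p: [g, e, y, p] len 4
add l: [g, e, y, p, l] len 5
add l (repeat l, move left end past it): [l] len 1
add l (repeat l, move left end past it): [l] len 1
add p: [l, p] len 2
add g: [l, p, g] len 3
add y: [l, p, g, y] len 4
add l (repeat l, move left end past it): [p, g, y, l] len 4
Longest all-distinct length: 5.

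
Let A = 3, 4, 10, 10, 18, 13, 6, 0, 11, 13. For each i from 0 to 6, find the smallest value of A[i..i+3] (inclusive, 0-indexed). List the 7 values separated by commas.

(3, 4, 10, 10) → min 3
(4, 10, 10, 18) → min 4
(10, 10, 18, 13) → min 10
(10, 18, 13, 6) → min 6
(18, 13, 6, 0) → min 0
(13, 6, 0, 11) → min 0
(6, 0, 11, 13) → min 0

3, 4, 10, 6, 0, 0, 0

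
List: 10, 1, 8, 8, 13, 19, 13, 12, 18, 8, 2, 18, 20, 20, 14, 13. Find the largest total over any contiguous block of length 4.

72

10 1 8 8 → sum 27
1 8 8 13 → sum 30
8 8 13 19 → sum 48
8 13 19 13 → sum 53
13 19 13 12 → sum 57
19 13 12 18 → sum 62
13 12 18 8 → sum 51
12 18 8 2 → sum 40
18 8 2 18 → sum 46
8 2 18 20 → sum 48
2 18 20 20 → sum 60
18 20 20 14 → sum 72
20 20 14 13 → sum 67
Largest of these is 72.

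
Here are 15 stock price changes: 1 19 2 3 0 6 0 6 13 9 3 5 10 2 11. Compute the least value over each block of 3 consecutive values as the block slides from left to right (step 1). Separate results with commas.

1, 2, 0, 0, 0, 0, 0, 6, 3, 3, 3, 2, 2

Sliding a size-3 window across the 15 values:
(1, 19, 2) → min 1
(19, 2, 3) → min 2
(2, 3, 0) → min 0
(3, 0, 6) → min 0
(0, 6, 0) → min 0
(6, 0, 6) → min 0
(0, 6, 13) → min 0
(6, 13, 9) → min 6
(13, 9, 3) → min 3
(9, 3, 5) → min 3
(3, 5, 10) → min 3
(5, 10, 2) → min 2
(10, 2, 11) → min 2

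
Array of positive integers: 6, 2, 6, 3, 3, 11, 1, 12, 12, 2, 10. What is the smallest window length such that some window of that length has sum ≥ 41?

6

add 6: running sum 6 < 41
add 2: running sum 8 < 41
add 6: running sum 14 < 41
add 3: running sum 17 < 41
add 3: running sum 20 < 41
add 11: running sum 31 < 41
add 1: running sum 32 < 41
end 7: [6, 2, 6, 3, 3, 11, 1, 12] sum 44, len 8
end 8: [3, 3, 11, 1, 12, 12] sum 42, len 6
end 9: [3, 11, 1, 12, 12, 2] sum 41, len 6
end 10: [11, 1, 12, 12, 2, 10] sum 48, len 6
Shortest qualifying length: 6.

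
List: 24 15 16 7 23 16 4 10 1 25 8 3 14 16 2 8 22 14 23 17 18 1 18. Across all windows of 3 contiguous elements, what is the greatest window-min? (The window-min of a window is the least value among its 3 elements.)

[24, 15, 16] → min 15
[15, 16, 7] → min 7
[16, 7, 23] → min 7
[7, 23, 16] → min 7
[23, 16, 4] → min 4
[16, 4, 10] → min 4
[4, 10, 1] → min 1
[10, 1, 25] → min 1
[1, 25, 8] → min 1
[25, 8, 3] → min 3
[8, 3, 14] → min 3
[3, 14, 16] → min 3
[14, 16, 2] → min 2
[16, 2, 8] → min 2
[2, 8, 22] → min 2
[8, 22, 14] → min 8
[22, 14, 23] → min 14
[14, 23, 17] → min 14
[23, 17, 18] → min 17
[17, 18, 1] → min 1
[18, 1, 18] → min 1
Greatest of these is 17.

17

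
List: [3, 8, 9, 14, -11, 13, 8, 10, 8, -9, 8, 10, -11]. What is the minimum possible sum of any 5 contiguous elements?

6

3 8 9 14 -11 → sum 23
8 9 14 -11 13 → sum 33
9 14 -11 13 8 → sum 33
14 -11 13 8 10 → sum 34
-11 13 8 10 8 → sum 28
13 8 10 8 -9 → sum 30
8 10 8 -9 8 → sum 25
10 8 -9 8 10 → sum 27
8 -9 8 10 -11 → sum 6
Minimum of these is 6.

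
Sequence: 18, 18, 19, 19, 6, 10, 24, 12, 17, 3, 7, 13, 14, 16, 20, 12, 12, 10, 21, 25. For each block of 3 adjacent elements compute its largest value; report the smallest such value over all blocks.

12

Window maxs for each of the 18 positions:
[18, 18, 19] → max 19
[18, 19, 19] → max 19
[19, 19, 6] → max 19
[19, 6, 10] → max 19
[6, 10, 24] → max 24
[10, 24, 12] → max 24
[24, 12, 17] → max 24
[12, 17, 3] → max 17
[17, 3, 7] → max 17
[3, 7, 13] → max 13
[7, 13, 14] → max 14
[13, 14, 16] → max 16
[14, 16, 20] → max 20
[16, 20, 12] → max 20
[20, 12, 12] → max 20
[12, 12, 10] → max 12
[12, 10, 21] → max 21
[10, 21, 25] → max 25
Smallest of these is 12.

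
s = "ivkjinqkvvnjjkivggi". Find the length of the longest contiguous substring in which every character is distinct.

6

add i: [i] len 1
add v: [i, v] len 2
add k: [i, v, k] len 3
add j: [i, v, k, j] len 4
add i (repeat i, move left end past it): [v, k, j, i] len 4
add n: [v, k, j, i, n] len 5
add q: [v, k, j, i, n, q] len 6
add k (repeat k, move left end past it): [j, i, n, q, k] len 5
add v: [j, i, n, q, k, v] len 6
add v (repeat v, move left end past it): [v] len 1
add n: [v, n] len 2
add j: [v, n, j] len 3
add j (repeat j, move left end past it): [j] len 1
add k: [j, k] len 2
add i: [j, k, i] len 3
add v: [j, k, i, v] len 4
add g: [j, k, i, v, g] len 5
add g (repeat g, move left end past it): [g] len 1
add i: [g, i] len 2
Longest all-distinct length: 6.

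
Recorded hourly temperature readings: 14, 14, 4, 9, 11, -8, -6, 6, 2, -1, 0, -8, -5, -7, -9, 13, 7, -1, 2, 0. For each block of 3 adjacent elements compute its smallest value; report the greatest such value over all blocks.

4

[14, 14, 4] → min 4
[14, 4, 9] → min 4
[4, 9, 11] → min 4
[9, 11, -8] → min -8
[11, -8, -6] → min -8
[-8, -6, 6] → min -8
[-6, 6, 2] → min -6
[6, 2, -1] → min -1
[2, -1, 0] → min -1
[-1, 0, -8] → min -8
[0, -8, -5] → min -8
[-8, -5, -7] → min -8
[-5, -7, -9] → min -9
[-7, -9, 13] → min -9
[-9, 13, 7] → min -9
[13, 7, -1] → min -1
[7, -1, 2] → min -1
[-1, 2, 0] → min -1
Greatest of these is 4.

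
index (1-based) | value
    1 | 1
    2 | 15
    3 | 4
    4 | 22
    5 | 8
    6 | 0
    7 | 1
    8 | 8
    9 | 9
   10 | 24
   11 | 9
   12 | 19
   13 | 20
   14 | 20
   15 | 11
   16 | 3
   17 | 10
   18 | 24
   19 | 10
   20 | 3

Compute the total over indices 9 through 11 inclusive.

42

Elements at indices 9..11: 9, 24, 9
sum(9, 24, 9) = 42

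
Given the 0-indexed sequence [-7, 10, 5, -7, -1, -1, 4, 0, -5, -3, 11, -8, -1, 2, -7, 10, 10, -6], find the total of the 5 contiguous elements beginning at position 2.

Elements at indices 2..6: 5, -7, -1, -1, 4
sum(5, -7, -1, -1, 4) = 0

0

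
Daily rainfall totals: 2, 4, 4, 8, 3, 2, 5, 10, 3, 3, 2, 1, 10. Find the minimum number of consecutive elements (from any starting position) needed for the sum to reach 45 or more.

Extend right; whenever the sum reaches 45, record the length and shrink from the left:
add 2: running sum 2 < 45
add 4: running sum 6 < 45
add 4: running sum 10 < 45
add 8: running sum 18 < 45
add 3: running sum 21 < 45
add 2: running sum 23 < 45
add 5: running sum 28 < 45
add 10: running sum 38 < 45
add 3: running sum 41 < 45
add 3: running sum 44 < 45
add 2: shortest ending here [2, 4, 4, 8, 3, 2, 5, 10, 3, 3, 2] sum 46, len 11
add 1: shortest ending here [4, 4, 8, 3, 2, 5, 10, 3, 3, 2, 1] sum 45, len 11
add 10: shortest ending here [8, 3, 2, 5, 10, 3, 3, 2, 1, 10] sum 47, len 10
Shortest qualifying length: 10.

10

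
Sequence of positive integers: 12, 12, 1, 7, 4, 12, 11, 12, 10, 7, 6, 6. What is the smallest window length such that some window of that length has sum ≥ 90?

add 12: running sum 12 < 90
add 12: running sum 24 < 90
add 1: running sum 25 < 90
add 7: running sum 32 < 90
add 4: running sum 36 < 90
add 12: running sum 48 < 90
add 11: running sum 59 < 90
add 12: running sum 71 < 90
add 10: running sum 81 < 90
add 7: running sum 88 < 90
add 6: shortest ending here [12, 12, 1, 7, 4, 12, 11, 12, 10, 7, 6] sum 94, len 11
add 6: shortest ending here [12, 12, 1, 7, 4, 12, 11, 12, 10, 7, 6, 6] sum 100, len 12
Shortest qualifying length: 11.

11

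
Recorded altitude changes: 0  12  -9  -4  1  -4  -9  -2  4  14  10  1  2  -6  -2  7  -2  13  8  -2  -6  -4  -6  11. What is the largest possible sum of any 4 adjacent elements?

29

[0, 12, -9, -4] → sum -1
[12, -9, -4, 1] → sum 0
[-9, -4, 1, -4] → sum -16
[-4, 1, -4, -9] → sum -16
[1, -4, -9, -2] → sum -14
[-4, -9, -2, 4] → sum -11
[-9, -2, 4, 14] → sum 7
[-2, 4, 14, 10] → sum 26
[4, 14, 10, 1] → sum 29
[14, 10, 1, 2] → sum 27
[10, 1, 2, -6] → sum 7
[1, 2, -6, -2] → sum -5
[2, -6, -2, 7] → sum 1
[-6, -2, 7, -2] → sum -3
[-2, 7, -2, 13] → sum 16
[7, -2, 13, 8] → sum 26
[-2, 13, 8, -2] → sum 17
[13, 8, -2, -6] → sum 13
[8, -2, -6, -4] → sum -4
[-2, -6, -4, -6] → sum -18
[-6, -4, -6, 11] → sum -5
Largest of these is 29.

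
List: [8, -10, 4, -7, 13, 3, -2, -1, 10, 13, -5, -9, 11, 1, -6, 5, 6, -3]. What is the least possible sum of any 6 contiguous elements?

8 -10 4 -7 13 3 → sum 11
-10 4 -7 13 3 -2 → sum 1
4 -7 13 3 -2 -1 → sum 10
-7 13 3 -2 -1 10 → sum 16
13 3 -2 -1 10 13 → sum 36
3 -2 -1 10 13 -5 → sum 18
-2 -1 10 13 -5 -9 → sum 6
-1 10 13 -5 -9 11 → sum 19
10 13 -5 -9 11 1 → sum 21
13 -5 -9 11 1 -6 → sum 5
-5 -9 11 1 -6 5 → sum -3
-9 11 1 -6 5 6 → sum 8
11 1 -6 5 6 -3 → sum 14
Least of these is -3.

-3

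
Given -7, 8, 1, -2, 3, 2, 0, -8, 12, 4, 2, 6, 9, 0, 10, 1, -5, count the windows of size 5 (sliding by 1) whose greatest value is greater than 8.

[-7, 8, 1, -2, 3] → max 8
[8, 1, -2, 3, 2] → max 8
[1, -2, 3, 2, 0] → max 3
[-2, 3, 2, 0, -8] → max 3
[3, 2, 0, -8, 12] → max 12  > 8 ✓
[2, 0, -8, 12, 4] → max 12  > 8 ✓
[0, -8, 12, 4, 2] → max 12  > 8 ✓
[-8, 12, 4, 2, 6] → max 12  > 8 ✓
[12, 4, 2, 6, 9] → max 12  > 8 ✓
[4, 2, 6, 9, 0] → max 9  > 8 ✓
[2, 6, 9, 0, 10] → max 10  > 8 ✓
[6, 9, 0, 10, 1] → max 10  > 8 ✓
[9, 0, 10, 1, -5] → max 10  > 8 ✓
9 windows satisfy the condition.

9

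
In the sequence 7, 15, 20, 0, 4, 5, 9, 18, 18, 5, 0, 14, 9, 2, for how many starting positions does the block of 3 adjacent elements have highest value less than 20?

7 15 20 → max 20
15 20 0 → max 20
20 0 4 → max 20
0 4 5 → max 5  < 20 ✓
4 5 9 → max 9  < 20 ✓
5 9 18 → max 18  < 20 ✓
9 18 18 → max 18  < 20 ✓
18 18 5 → max 18  < 20 ✓
18 5 0 → max 18  < 20 ✓
5 0 14 → max 14  < 20 ✓
0 14 9 → max 14  < 20 ✓
14 9 2 → max 14  < 20 ✓
9 windows satisfy the condition.

9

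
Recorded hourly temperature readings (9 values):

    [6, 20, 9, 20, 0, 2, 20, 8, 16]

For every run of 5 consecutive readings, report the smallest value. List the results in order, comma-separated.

Sliding a size-5 window across the 9 values:
6 20 9 20 0 → min 0
20 9 20 0 2 → min 0
9 20 0 2 20 → min 0
20 0 2 20 8 → min 0
0 2 20 8 16 → min 0

0, 0, 0, 0, 0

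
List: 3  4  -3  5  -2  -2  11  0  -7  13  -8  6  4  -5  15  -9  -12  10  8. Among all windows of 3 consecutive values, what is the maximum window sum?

(3, 4, -3) → sum 4
(4, -3, 5) → sum 6
(-3, 5, -2) → sum 0
(5, -2, -2) → sum 1
(-2, -2, 11) → sum 7
(-2, 11, 0) → sum 9
(11, 0, -7) → sum 4
(0, -7, 13) → sum 6
(-7, 13, -8) → sum -2
(13, -8, 6) → sum 11
(-8, 6, 4) → sum 2
(6, 4, -5) → sum 5
(4, -5, 15) → sum 14
(-5, 15, -9) → sum 1
(15, -9, -12) → sum -6
(-9, -12, 10) → sum -11
(-12, 10, 8) → sum 6
Maximum of these is 14.

14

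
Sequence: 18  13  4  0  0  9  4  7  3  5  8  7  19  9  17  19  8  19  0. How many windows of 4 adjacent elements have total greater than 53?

18 13 4 0 → sum 35
13 4 0 0 → sum 17
4 0 0 9 → sum 13
0 0 9 4 → sum 13
0 9 4 7 → sum 20
9 4 7 3 → sum 23
4 7 3 5 → sum 19
7 3 5 8 → sum 23
3 5 8 7 → sum 23
5 8 7 19 → sum 39
8 7 19 9 → sum 43
7 19 9 17 → sum 52
19 9 17 19 → sum 64  > 53 ✓
9 17 19 8 → sum 53
17 19 8 19 → sum 63  > 53 ✓
19 8 19 0 → sum 46
2 windows satisfy the condition.

2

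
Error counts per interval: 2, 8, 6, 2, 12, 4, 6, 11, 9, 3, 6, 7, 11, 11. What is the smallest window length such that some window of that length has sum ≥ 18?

2

add 2: running sum 2 < 18
add 8: running sum 10 < 18
add 6: running sum 16 < 18
add 2: shortest ending here [2, 8, 6, 2] sum 18, len 4
add 12: shortest ending here [6, 2, 12] sum 20, len 3
add 4: shortest ending here [2, 12, 4] sum 18, len 3
add 6: shortest ending here [12, 4, 6] sum 22, len 3
add 11: shortest ending here [4, 6, 11] sum 21, len 3
add 9: shortest ending here [11, 9] sum 20, len 2
add 3: shortest ending here [11, 9, 3] sum 23, len 3
add 6: shortest ending here [9, 3, 6] sum 18, len 3
add 7: shortest ending here [9, 3, 6, 7] sum 25, len 4
add 11: shortest ending here [7, 11] sum 18, len 2
add 11: shortest ending here [11, 11] sum 22, len 2
Shortest qualifying length: 2.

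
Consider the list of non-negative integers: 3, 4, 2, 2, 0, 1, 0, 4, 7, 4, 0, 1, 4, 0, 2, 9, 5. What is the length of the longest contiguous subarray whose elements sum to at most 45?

16

→ 3: sum 3, len 1
→ 4: sum 7, len 2
→ 2: sum 9, len 3
→ 2: sum 11, len 4
→ 0: sum 11, len 5
→ 1: sum 12, len 6
→ 0: sum 12, len 7
→ 4: sum 16, len 8
→ 7: sum 23, len 9
→ 4: sum 27, len 10
→ 0: sum 27, len 11
→ 1: sum 28, len 12
→ 4: sum 32, len 13
→ 0: sum 32, len 14
→ 2: sum 34, len 15
→ 9: sum 43, len 16
→ 5 (dropped 3): sum 45, len 16
Longest length seen: 16.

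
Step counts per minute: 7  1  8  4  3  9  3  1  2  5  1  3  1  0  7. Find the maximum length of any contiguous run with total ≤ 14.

→ 7: sum 7, len 1
→ 1: sum 8, len 2
→ 8 (dropped 7): sum 9, len 2
→ 4: sum 13, len 3
→ 3 (dropped 1, 8): sum 7, len 2
→ 9 (dropped 4): sum 12, len 2
→ 3 (dropped 3): sum 12, len 2
→ 1: sum 13, len 3
→ 2 (dropped 9): sum 6, len 3
→ 5: sum 11, len 4
→ 1: sum 12, len 5
→ 3 (dropped 3): sum 12, len 5
→ 1: sum 13, len 6
→ 0: sum 13, len 7
→ 7 (dropped 1, 2, 5): sum 12, len 5
Longest length seen: 7.

7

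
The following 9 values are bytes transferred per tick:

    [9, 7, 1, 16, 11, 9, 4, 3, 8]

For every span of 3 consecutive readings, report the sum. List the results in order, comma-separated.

17, 24, 28, 36, 24, 16, 15

9 7 1 → sum 17
7 1 16 → sum 24
1 16 11 → sum 28
16 11 9 → sum 36
11 9 4 → sum 24
9 4 3 → sum 16
4 3 8 → sum 15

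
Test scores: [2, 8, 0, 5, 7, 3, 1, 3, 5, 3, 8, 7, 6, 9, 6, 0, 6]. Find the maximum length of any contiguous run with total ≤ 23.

6

[2] sum 2 len 1
[2, 8] sum 10 len 2
[2, 8, 0] sum 10 len 3
[2, 8, 0, 5] sum 15 len 4
[2, 8, 0, 5, 7] sum 22 len 5
[8, 0, 5, 7, 3] sum 23 len 5
[0, 5, 7, 3, 1] sum 16 len 5
[0, 5, 7, 3, 1, 3] sum 19 len 6
[7, 3, 1, 3, 5] sum 19 len 5
[7, 3, 1, 3, 5, 3] sum 22 len 6
[3, 1, 3, 5, 3, 8] sum 23 len 6
[5, 3, 8, 7] sum 23 len 4
[8, 7, 6] sum 21 len 3
[7, 6, 9] sum 22 len 3
[6, 9, 6] sum 21 len 3
[6, 9, 6, 0] sum 21 len 4
[9, 6, 0, 6] sum 21 len 4
Longest length seen: 6.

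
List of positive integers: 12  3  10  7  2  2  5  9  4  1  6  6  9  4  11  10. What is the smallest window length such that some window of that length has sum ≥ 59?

9

Extend right; whenever the sum reaches 59, record the length and shrink from the left:
add 12: running sum 12 < 59
add 3: running sum 15 < 59
add 10: running sum 25 < 59
add 7: running sum 32 < 59
add 2: running sum 34 < 59
add 2: running sum 36 < 59
add 5: running sum 41 < 59
add 9: running sum 50 < 59
add 4: running sum 54 < 59
add 1: running sum 55 < 59
end 10: [12, 3, 10, 7, 2, 2, 5, 9, 4, 1, 6] sum 61, len 11
end 11: [12, 3, 10, 7, 2, 2, 5, 9, 4, 1, 6, 6] sum 67, len 12
end 12: [10, 7, 2, 2, 5, 9, 4, 1, 6, 6, 9] sum 61, len 11
end 13: [10, 7, 2, 2, 5, 9, 4, 1, 6, 6, 9, 4] sum 65, len 12
end 14: [2, 2, 5, 9, 4, 1, 6, 6, 9, 4, 11] sum 59, len 11
end 15: [9, 4, 1, 6, 6, 9, 4, 11, 10] sum 60, len 9
Shortest qualifying length: 9.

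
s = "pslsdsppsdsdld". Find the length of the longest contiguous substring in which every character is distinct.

3

add p: [p] len 1
add s: [p, s] len 2
add l: [p, s, l] len 3
add s (repeat s, move left end past it): [l, s] len 2
add d: [l, s, d] len 3
add s (repeat s, move left end past it): [d, s] len 2
add p: [d, s, p] len 3
add p (repeat p, move left end past it): [p] len 1
add s: [p, s] len 2
add d: [p, s, d] len 3
add s (repeat s, move left end past it): [d, s] len 2
add d (repeat d, move left end past it): [s, d] len 2
add l: [s, d, l] len 3
add d (repeat d, move left end past it): [l, d] len 2
Longest all-distinct length: 3.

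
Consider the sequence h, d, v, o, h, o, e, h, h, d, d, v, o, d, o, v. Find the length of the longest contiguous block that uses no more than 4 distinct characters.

9

[h] 1 distinct, len 1
[h, d] 2 distinct, len 2
[h, d, v] 3 distinct, len 3
[h, d, v, o] 4 distinct, len 4
[h, d, v, o, h] 4 distinct, len 5
[h, d, v, o, h, o] 4 distinct, len 6
[v, o, h, o, e] 4 distinct, len 5
[v, o, h, o, e, h] 4 distinct, len 6
[v, o, h, o, e, h, h] 4 distinct, len 7
[o, h, o, e, h, h, d] 4 distinct, len 7
[o, h, o, e, h, h, d, d] 4 distinct, len 8
[e, h, h, d, d, v] 4 distinct, len 6
[h, h, d, d, v, o] 4 distinct, len 6
[h, h, d, d, v, o, d] 4 distinct, len 7
[h, h, d, d, v, o, d, o] 4 distinct, len 8
[h, h, d, d, v, o, d, o, v] 4 distinct, len 9
Longest length with ≤4 distinct: 9.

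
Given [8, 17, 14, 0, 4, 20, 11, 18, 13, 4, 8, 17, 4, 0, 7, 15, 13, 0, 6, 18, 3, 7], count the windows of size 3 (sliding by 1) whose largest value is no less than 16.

13

(8, 17, 14) → max 17  ≥ 16 ✓
(17, 14, 0) → max 17  ≥ 16 ✓
(14, 0, 4) → max 14
(0, 4, 20) → max 20  ≥ 16 ✓
(4, 20, 11) → max 20  ≥ 16 ✓
(20, 11, 18) → max 20  ≥ 16 ✓
(11, 18, 13) → max 18  ≥ 16 ✓
(18, 13, 4) → max 18  ≥ 16 ✓
(13, 4, 8) → max 13
(4, 8, 17) → max 17  ≥ 16 ✓
(8, 17, 4) → max 17  ≥ 16 ✓
(17, 4, 0) → max 17  ≥ 16 ✓
(4, 0, 7) → max 7
(0, 7, 15) → max 15
(7, 15, 13) → max 15
(15, 13, 0) → max 15
(13, 0, 6) → max 13
(0, 6, 18) → max 18  ≥ 16 ✓
(6, 18, 3) → max 18  ≥ 16 ✓
(18, 3, 7) → max 18  ≥ 16 ✓
13 windows satisfy the condition.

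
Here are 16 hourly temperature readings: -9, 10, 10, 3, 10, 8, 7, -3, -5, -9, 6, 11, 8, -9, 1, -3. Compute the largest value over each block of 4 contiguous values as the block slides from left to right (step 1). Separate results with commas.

[-9, 10, 10, 3] → max 10
[10, 10, 3, 10] → max 10
[10, 3, 10, 8] → max 10
[3, 10, 8, 7] → max 10
[10, 8, 7, -3] → max 10
[8, 7, -3, -5] → max 8
[7, -3, -5, -9] → max 7
[-3, -5, -9, 6] → max 6
[-5, -9, 6, 11] → max 11
[-9, 6, 11, 8] → max 11
[6, 11, 8, -9] → max 11
[11, 8, -9, 1] → max 11
[8, -9, 1, -3] → max 8

10, 10, 10, 10, 10, 8, 7, 6, 11, 11, 11, 11, 8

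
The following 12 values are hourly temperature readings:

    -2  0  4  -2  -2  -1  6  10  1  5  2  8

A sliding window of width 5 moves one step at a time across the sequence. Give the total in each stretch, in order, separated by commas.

-2, -1, 5, 11, 14, 21, 24, 26

[-2, 0, 4, -2, -2] → sum -2
[0, 4, -2, -2, -1] → sum -1
[4, -2, -2, -1, 6] → sum 5
[-2, -2, -1, 6, 10] → sum 11
[-2, -1, 6, 10, 1] → sum 14
[-1, 6, 10, 1, 5] → sum 21
[6, 10, 1, 5, 2] → sum 24
[10, 1, 5, 2, 8] → sum 26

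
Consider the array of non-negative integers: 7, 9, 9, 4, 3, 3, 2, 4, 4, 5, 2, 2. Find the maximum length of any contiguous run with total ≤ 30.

9

add 7: [7] sum 7, len 1
add 9: [7, 9] sum 16, len 2
add 9: [7, 9, 9] sum 25, len 3
add 4: [7, 9, 9, 4] sum 29, len 4
add 3: [9, 9, 4, 3] sum 25, len 4
add 3: [9, 9, 4, 3, 3] sum 28, len 5
add 2: [9, 9, 4, 3, 3, 2] sum 30, len 6
add 4: [9, 4, 3, 3, 2, 4] sum 25, len 6
add 4: [9, 4, 3, 3, 2, 4, 4] sum 29, len 7
add 5: [4, 3, 3, 2, 4, 4, 5] sum 25, len 7
add 2: [4, 3, 3, 2, 4, 4, 5, 2] sum 27, len 8
add 2: [4, 3, 3, 2, 4, 4, 5, 2, 2] sum 29, len 9
Longest length seen: 9.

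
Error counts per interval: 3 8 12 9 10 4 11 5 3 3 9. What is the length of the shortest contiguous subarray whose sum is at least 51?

6

add 3: running sum 3 < 51
add 8: running sum 11 < 51
add 12: running sum 23 < 51
add 9: running sum 32 < 51
add 10: running sum 42 < 51
add 4: running sum 46 < 51
end 6: [8, 12, 9, 10, 4, 11] sum 54, len 6
end 7: [12, 9, 10, 4, 11, 5] sum 51, len 6
end 8: [12, 9, 10, 4, 11, 5, 3] sum 54, len 7
end 9: [12, 9, 10, 4, 11, 5, 3, 3] sum 57, len 8
end 10: [9, 10, 4, 11, 5, 3, 3, 9] sum 54, len 8
Shortest qualifying length: 6.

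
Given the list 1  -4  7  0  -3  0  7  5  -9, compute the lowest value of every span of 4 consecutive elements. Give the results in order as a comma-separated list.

-4, -4, -3, -3, -3, -9

1 -4 7 0 → min -4
-4 7 0 -3 → min -4
7 0 -3 0 → min -3
0 -3 0 7 → min -3
-3 0 7 5 → min -3
0 7 5 -9 → min -9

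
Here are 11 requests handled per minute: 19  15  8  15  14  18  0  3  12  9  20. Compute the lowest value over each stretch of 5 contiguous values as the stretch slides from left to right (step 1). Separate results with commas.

(19, 15, 8, 15, 14) → min 8
(15, 8, 15, 14, 18) → min 8
(8, 15, 14, 18, 0) → min 0
(15, 14, 18, 0, 3) → min 0
(14, 18, 0, 3, 12) → min 0
(18, 0, 3, 12, 9) → min 0
(0, 3, 12, 9, 20) → min 0

8, 8, 0, 0, 0, 0, 0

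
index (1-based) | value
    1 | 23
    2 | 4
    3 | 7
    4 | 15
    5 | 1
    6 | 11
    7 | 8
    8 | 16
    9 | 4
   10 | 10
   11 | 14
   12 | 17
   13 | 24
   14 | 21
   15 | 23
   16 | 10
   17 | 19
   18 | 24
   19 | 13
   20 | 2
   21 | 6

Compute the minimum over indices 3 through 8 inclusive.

1

Elements at indices 3..8: 7, 15, 1, 11, 8, 16
min(7, 15, 1, 11, 8, 16) = 1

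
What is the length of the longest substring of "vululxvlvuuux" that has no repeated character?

add v: [v] len 1
add u: [v, u] len 2
add l: [v, u, l] len 3
add u (repeat u, move left end past it): [l, u] len 2
add l (repeat l, move left end past it): [u, l] len 2
add x: [u, l, x] len 3
add v: [u, l, x, v] len 4
add l (repeat l, move left end past it): [x, v, l] len 3
add v (repeat v, move left end past it): [l, v] len 2
add u: [l, v, u] len 3
add u (repeat u, move left end past it): [u] len 1
add u (repeat u, move left end past it): [u] len 1
add x: [u, x] len 2
Longest all-distinct length: 4.

4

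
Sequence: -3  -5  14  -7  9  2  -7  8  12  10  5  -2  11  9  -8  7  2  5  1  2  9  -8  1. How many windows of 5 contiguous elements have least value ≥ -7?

(-3, -5, 14, -7, 9) → min -7  ≥ -7 ✓
(-5, 14, -7, 9, 2) → min -7  ≥ -7 ✓
(14, -7, 9, 2, -7) → min -7  ≥ -7 ✓
(-7, 9, 2, -7, 8) → min -7  ≥ -7 ✓
(9, 2, -7, 8, 12) → min -7  ≥ -7 ✓
(2, -7, 8, 12, 10) → min -7  ≥ -7 ✓
(-7, 8, 12, 10, 5) → min -7  ≥ -7 ✓
(8, 12, 10, 5, -2) → min -2  ≥ -7 ✓
(12, 10, 5, -2, 11) → min -2  ≥ -7 ✓
(10, 5, -2, 11, 9) → min -2  ≥ -7 ✓
(5, -2, 11, 9, -8) → min -8
(-2, 11, 9, -8, 7) → min -8
(11, 9, -8, 7, 2) → min -8
(9, -8, 7, 2, 5) → min -8
(-8, 7, 2, 5, 1) → min -8
(7, 2, 5, 1, 2) → min 1  ≥ -7 ✓
(2, 5, 1, 2, 9) → min 1  ≥ -7 ✓
(5, 1, 2, 9, -8) → min -8
(1, 2, 9, -8, 1) → min -8
12 windows satisfy the condition.

12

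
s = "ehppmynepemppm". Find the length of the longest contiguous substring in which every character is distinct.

add e: [e] len 1
add h: [e, h] len 2
add p: [e, h, p] len 3
add p (repeat p, move left end past it): [p] len 1
add m: [p, m] len 2
add y: [p, m, y] len 3
add n: [p, m, y, n] len 4
add e: [p, m, y, n, e] len 5
add p (repeat p, move left end past it): [m, y, n, e, p] len 5
add e (repeat e, move left end past it): [p, e] len 2
add m: [p, e, m] len 3
add p (repeat p, move left end past it): [e, m, p] len 3
add p (repeat p, move left end past it): [p] len 1
add m: [p, m] len 2
Longest all-distinct length: 5.

5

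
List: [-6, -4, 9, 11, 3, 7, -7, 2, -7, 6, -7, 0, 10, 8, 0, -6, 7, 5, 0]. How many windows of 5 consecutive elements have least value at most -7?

9

-6 -4 9 11 3 → min -6
-4 9 11 3 7 → min -4
9 11 3 7 -7 → min -7  ≤ -7 ✓
11 3 7 -7 2 → min -7  ≤ -7 ✓
3 7 -7 2 -7 → min -7  ≤ -7 ✓
7 -7 2 -7 6 → min -7  ≤ -7 ✓
-7 2 -7 6 -7 → min -7  ≤ -7 ✓
2 -7 6 -7 0 → min -7  ≤ -7 ✓
-7 6 -7 0 10 → min -7  ≤ -7 ✓
6 -7 0 10 8 → min -7  ≤ -7 ✓
-7 0 10 8 0 → min -7  ≤ -7 ✓
0 10 8 0 -6 → min -6
10 8 0 -6 7 → min -6
8 0 -6 7 5 → min -6
0 -6 7 5 0 → min -6
9 windows satisfy the condition.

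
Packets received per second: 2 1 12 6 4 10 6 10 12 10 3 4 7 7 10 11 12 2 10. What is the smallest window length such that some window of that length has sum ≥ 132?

add 2: running sum 2 < 132
add 1: running sum 3 < 132
add 12: running sum 15 < 132
add 6: running sum 21 < 132
add 4: running sum 25 < 132
add 10: running sum 35 < 132
add 6: running sum 41 < 132
add 10: running sum 51 < 132
add 12: running sum 63 < 132
add 10: running sum 73 < 132
add 3: running sum 76 < 132
add 4: running sum 80 < 132
add 7: running sum 87 < 132
add 7: running sum 94 < 132
add 10: running sum 104 < 132
add 11: running sum 115 < 132
add 12: running sum 127 < 132
add 2: running sum 129 < 132
add 10: shortest ending here [12, 6, 4, 10, 6, 10, 12, 10, 3, 4, 7, 7, 10, 11, 12, 2, 10] sum 136, len 17
Shortest qualifying length: 17.

17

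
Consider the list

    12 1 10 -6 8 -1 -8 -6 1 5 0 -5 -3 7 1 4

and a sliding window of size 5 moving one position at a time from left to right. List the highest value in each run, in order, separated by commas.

(12, 1, 10, -6, 8) → max 12
(1, 10, -6, 8, -1) → max 10
(10, -6, 8, -1, -8) → max 10
(-6, 8, -1, -8, -6) → max 8
(8, -1, -8, -6, 1) → max 8
(-1, -8, -6, 1, 5) → max 5
(-8, -6, 1, 5, 0) → max 5
(-6, 1, 5, 0, -5) → max 5
(1, 5, 0, -5, -3) → max 5
(5, 0, -5, -3, 7) → max 7
(0, -5, -3, 7, 1) → max 7
(-5, -3, 7, 1, 4) → max 7

12, 10, 10, 8, 8, 5, 5, 5, 5, 7, 7, 7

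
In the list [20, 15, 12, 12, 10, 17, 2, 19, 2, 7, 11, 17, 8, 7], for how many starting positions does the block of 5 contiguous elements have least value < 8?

(20, 15, 12, 12, 10) → min 10
(15, 12, 12, 10, 17) → min 10
(12, 12, 10, 17, 2) → min 2  < 8 ✓
(12, 10, 17, 2, 19) → min 2  < 8 ✓
(10, 17, 2, 19, 2) → min 2  < 8 ✓
(17, 2, 19, 2, 7) → min 2  < 8 ✓
(2, 19, 2, 7, 11) → min 2  < 8 ✓
(19, 2, 7, 11, 17) → min 2  < 8 ✓
(2, 7, 11, 17, 8) → min 2  < 8 ✓
(7, 11, 17, 8, 7) → min 7  < 8 ✓
8 windows satisfy the condition.

8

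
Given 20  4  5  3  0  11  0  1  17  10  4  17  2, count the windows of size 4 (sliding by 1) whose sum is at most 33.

9

[20, 4, 5, 3] → sum 32  ≤ 33 ✓
[4, 5, 3, 0] → sum 12  ≤ 33 ✓
[5, 3, 0, 11] → sum 19  ≤ 33 ✓
[3, 0, 11, 0] → sum 14  ≤ 33 ✓
[0, 11, 0, 1] → sum 12  ≤ 33 ✓
[11, 0, 1, 17] → sum 29  ≤ 33 ✓
[0, 1, 17, 10] → sum 28  ≤ 33 ✓
[1, 17, 10, 4] → sum 32  ≤ 33 ✓
[17, 10, 4, 17] → sum 48
[10, 4, 17, 2] → sum 33  ≤ 33 ✓
9 windows satisfy the condition.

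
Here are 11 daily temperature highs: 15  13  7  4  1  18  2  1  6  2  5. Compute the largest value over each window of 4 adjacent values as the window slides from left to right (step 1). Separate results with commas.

15, 13, 18, 18, 18, 18, 6, 6

[15, 13, 7, 4] → max 15
[13, 7, 4, 1] → max 13
[7, 4, 1, 18] → max 18
[4, 1, 18, 2] → max 18
[1, 18, 2, 1] → max 18
[18, 2, 1, 6] → max 18
[2, 1, 6, 2] → max 6
[1, 6, 2, 5] → max 6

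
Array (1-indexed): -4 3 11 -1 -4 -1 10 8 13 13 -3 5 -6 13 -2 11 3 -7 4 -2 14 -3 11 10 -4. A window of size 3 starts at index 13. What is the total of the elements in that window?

5

Elements at indices 13..15: -6, 13, -2
sum(-6, 13, -2) = 5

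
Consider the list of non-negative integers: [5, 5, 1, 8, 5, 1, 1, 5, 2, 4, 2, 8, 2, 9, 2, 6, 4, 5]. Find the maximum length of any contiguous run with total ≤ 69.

16

[5] sum 5 len 1
[5, 5] sum 10 len 2
[5, 5, 1] sum 11 len 3
[5, 5, 1, 8] sum 19 len 4
[5, 5, 1, 8, 5] sum 24 len 5
[5, 5, 1, 8, 5, 1] sum 25 len 6
[5, 5, 1, 8, 5, 1, 1] sum 26 len 7
[5, 5, 1, 8, 5, 1, 1, 5] sum 31 len 8
[5, 5, 1, 8, 5, 1, 1, 5, 2] sum 33 len 9
[5, 5, 1, 8, 5, 1, 1, 5, 2, 4] sum 37 len 10
[5, 5, 1, 8, 5, 1, 1, 5, 2, 4, 2] sum 39 len 11
[5, 5, 1, 8, 5, 1, 1, 5, 2, 4, 2, 8] sum 47 len 12
[5, 5, 1, 8, 5, 1, 1, 5, 2, 4, 2, 8, 2] sum 49 len 13
[5, 5, 1, 8, 5, 1, 1, 5, 2, 4, 2, 8, 2, 9] sum 58 len 14
[5, 5, 1, 8, 5, 1, 1, 5, 2, 4, 2, 8, 2, 9, 2] sum 60 len 15
[5, 5, 1, 8, 5, 1, 1, 5, 2, 4, 2, 8, 2, 9, 2, 6] sum 66 len 16
[5, 1, 8, 5, 1, 1, 5, 2, 4, 2, 8, 2, 9, 2, 6, 4] sum 65 len 16
[1, 8, 5, 1, 1, 5, 2, 4, 2, 8, 2, 9, 2, 6, 4, 5] sum 65 len 16
Longest length seen: 16.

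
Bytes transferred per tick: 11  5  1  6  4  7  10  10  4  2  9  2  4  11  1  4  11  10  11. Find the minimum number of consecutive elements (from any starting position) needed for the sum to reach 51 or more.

7

Extend right; whenever the sum reaches 51, record the length and shrink from the left:
add 11: running sum 11 < 51
add 5: running sum 16 < 51
add 1: running sum 17 < 51
add 6: running sum 23 < 51
add 4: running sum 27 < 51
add 7: running sum 34 < 51
add 10: running sum 44 < 51
end 7: [11, 5, 1, 6, 4, 7, 10, 10] sum 54, len 8
end 8: [11, 5, 1, 6, 4, 7, 10, 10, 4] sum 58, len 9
end 9: [11, 5, 1, 6, 4, 7, 10, 10, 4, 2] sum 60, len 10
end 10: [6, 4, 7, 10, 10, 4, 2, 9] sum 52, len 8
end 11: [6, 4, 7, 10, 10, 4, 2, 9, 2] sum 54, len 9
end 12: [4, 7, 10, 10, 4, 2, 9, 2, 4] sum 52, len 9
end 13: [10, 10, 4, 2, 9, 2, 4, 11] sum 52, len 8
end 14: [10, 10, 4, 2, 9, 2, 4, 11, 1] sum 53, len 9
end 15: [10, 10, 4, 2, 9, 2, 4, 11, 1, 4] sum 57, len 10
end 16: [10, 4, 2, 9, 2, 4, 11, 1, 4, 11] sum 58, len 10
end 17: [9, 2, 4, 11, 1, 4, 11, 10] sum 52, len 8
end 18: [4, 11, 1, 4, 11, 10, 11] sum 52, len 7
Shortest qualifying length: 7.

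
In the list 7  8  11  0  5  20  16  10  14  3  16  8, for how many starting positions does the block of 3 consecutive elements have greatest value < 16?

4

(7, 8, 11) → max 11  < 16 ✓
(8, 11, 0) → max 11  < 16 ✓
(11, 0, 5) → max 11  < 16 ✓
(0, 5, 20) → max 20
(5, 20, 16) → max 20
(20, 16, 10) → max 20
(16, 10, 14) → max 16
(10, 14, 3) → max 14  < 16 ✓
(14, 3, 16) → max 16
(3, 16, 8) → max 16
4 windows satisfy the condition.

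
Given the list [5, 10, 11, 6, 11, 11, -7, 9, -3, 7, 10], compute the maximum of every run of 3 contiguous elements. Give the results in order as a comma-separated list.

11, 11, 11, 11, 11, 11, 9, 9, 10

(5, 10, 11) → max 11
(10, 11, 6) → max 11
(11, 6, 11) → max 11
(6, 11, 11) → max 11
(11, 11, -7) → max 11
(11, -7, 9) → max 11
(-7, 9, -3) → max 9
(9, -3, 7) → max 9
(-3, 7, 10) → max 10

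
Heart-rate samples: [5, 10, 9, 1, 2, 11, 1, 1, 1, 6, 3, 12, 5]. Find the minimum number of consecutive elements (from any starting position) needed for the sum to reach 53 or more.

add 5: running sum 5 < 53
add 10: running sum 15 < 53
add 9: running sum 24 < 53
add 1: running sum 25 < 53
add 2: running sum 27 < 53
add 11: running sum 38 < 53
add 1: running sum 39 < 53
add 1: running sum 40 < 53
add 1: running sum 41 < 53
add 6: running sum 47 < 53
add 3: running sum 50 < 53
end 11: [10, 9, 1, 2, 11, 1, 1, 1, 6, 3, 12] sum 57, len 11
end 12: [10, 9, 1, 2, 11, 1, 1, 1, 6, 3, 12, 5] sum 62, len 12
Shortest qualifying length: 11.

11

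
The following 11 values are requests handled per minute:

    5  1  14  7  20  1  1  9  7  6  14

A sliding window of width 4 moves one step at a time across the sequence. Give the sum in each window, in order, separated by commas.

27, 42, 42, 29, 31, 18, 23, 36

Sliding a size-4 window across the 11 values:
5 1 14 7 → sum 27
1 14 7 20 → sum 42
14 7 20 1 → sum 42
7 20 1 1 → sum 29
20 1 1 9 → sum 31
1 1 9 7 → sum 18
1 9 7 6 → sum 23
9 7 6 14 → sum 36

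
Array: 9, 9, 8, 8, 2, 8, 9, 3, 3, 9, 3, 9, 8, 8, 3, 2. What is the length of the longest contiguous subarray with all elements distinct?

4

[9] len 1
[9] len 1
[9, 8] len 2
[8] len 1
[8, 2] len 2
[2, 8] len 2
[2, 8, 9] len 3
[2, 8, 9, 3] len 4
[3] len 1
[3, 9] len 2
[9, 3] len 2
[3, 9] len 2
[3, 9, 8] len 3
[8] len 1
[8, 3] len 2
[8, 3, 2] len 3
Longest all-distinct length: 4.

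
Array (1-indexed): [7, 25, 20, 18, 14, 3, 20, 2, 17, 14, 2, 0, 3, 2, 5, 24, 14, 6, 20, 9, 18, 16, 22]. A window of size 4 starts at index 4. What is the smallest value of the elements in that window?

3

Elements at indices 4..7: 18, 14, 3, 20
min(18, 14, 3, 20) = 3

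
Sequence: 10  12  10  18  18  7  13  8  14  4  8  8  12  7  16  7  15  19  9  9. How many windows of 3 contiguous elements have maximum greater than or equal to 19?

(10, 12, 10) → max 12
(12, 10, 18) → max 18
(10, 18, 18) → max 18
(18, 18, 7) → max 18
(18, 7, 13) → max 18
(7, 13, 8) → max 13
(13, 8, 14) → max 14
(8, 14, 4) → max 14
(14, 4, 8) → max 14
(4, 8, 8) → max 8
(8, 8, 12) → max 12
(8, 12, 7) → max 12
(12, 7, 16) → max 16
(7, 16, 7) → max 16
(16, 7, 15) → max 16
(7, 15, 19) → max 19  ≥ 19 ✓
(15, 19, 9) → max 19  ≥ 19 ✓
(19, 9, 9) → max 19  ≥ 19 ✓
3 windows satisfy the condition.

3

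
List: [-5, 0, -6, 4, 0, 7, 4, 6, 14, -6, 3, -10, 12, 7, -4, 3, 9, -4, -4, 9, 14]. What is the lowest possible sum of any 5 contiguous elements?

-5 0 -6 4 0 → sum -7
0 -6 4 0 7 → sum 5
-6 4 0 7 4 → sum 9
4 0 7 4 6 → sum 21
0 7 4 6 14 → sum 31
7 4 6 14 -6 → sum 25
4 6 14 -6 3 → sum 21
6 14 -6 3 -10 → sum 7
14 -6 3 -10 12 → sum 13
-6 3 -10 12 7 → sum 6
3 -10 12 7 -4 → sum 8
-10 12 7 -4 3 → sum 8
12 7 -4 3 9 → sum 27
7 -4 3 9 -4 → sum 11
-4 3 9 -4 -4 → sum 0
3 9 -4 -4 9 → sum 13
9 -4 -4 9 14 → sum 24
Lowest of these is -7.

-7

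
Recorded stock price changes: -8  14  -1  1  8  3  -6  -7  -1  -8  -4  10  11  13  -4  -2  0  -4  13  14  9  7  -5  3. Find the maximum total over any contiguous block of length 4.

-8 14 -1 1 → sum 6
14 -1 1 8 → sum 22
-1 1 8 3 → sum 11
1 8 3 -6 → sum 6
8 3 -6 -7 → sum -2
3 -6 -7 -1 → sum -11
-6 -7 -1 -8 → sum -22
-7 -1 -8 -4 → sum -20
-1 -8 -4 10 → sum -3
-8 -4 10 11 → sum 9
-4 10 11 13 → sum 30
10 11 13 -4 → sum 30
11 13 -4 -2 → sum 18
13 -4 -2 0 → sum 7
-4 -2 0 -4 → sum -10
-2 0 -4 13 → sum 7
0 -4 13 14 → sum 23
-4 13 14 9 → sum 32
13 14 9 7 → sum 43
14 9 7 -5 → sum 25
9 7 -5 3 → sum 14
Maximum of these is 43.

43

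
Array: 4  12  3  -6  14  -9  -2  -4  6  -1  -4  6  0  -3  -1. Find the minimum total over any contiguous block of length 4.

-9

(4, 12, 3, -6) → sum 13
(12, 3, -6, 14) → sum 23
(3, -6, 14, -9) → sum 2
(-6, 14, -9, -2) → sum -3
(14, -9, -2, -4) → sum -1
(-9, -2, -4, 6) → sum -9
(-2, -4, 6, -1) → sum -1
(-4, 6, -1, -4) → sum -3
(6, -1, -4, 6) → sum 7
(-1, -4, 6, 0) → sum 1
(-4, 6, 0, -3) → sum -1
(6, 0, -3, -1) → sum 2
Minimum of these is -9.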